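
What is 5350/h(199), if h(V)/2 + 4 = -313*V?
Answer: -2675/62291 ≈ -0.042944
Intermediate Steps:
h(V) = -8 - 626*V (h(V) = -8 + 2*(-313*V) = -8 - 626*V)
5350/h(199) = 5350/(-8 - 626*199) = 5350/(-8 - 124574) = 5350/(-124582) = 5350*(-1/124582) = -2675/62291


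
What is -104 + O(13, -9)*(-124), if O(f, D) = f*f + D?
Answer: -19944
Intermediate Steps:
O(f, D) = D + f**2 (O(f, D) = f**2 + D = D + f**2)
-104 + O(13, -9)*(-124) = -104 + (-9 + 13**2)*(-124) = -104 + (-9 + 169)*(-124) = -104 + 160*(-124) = -104 - 19840 = -19944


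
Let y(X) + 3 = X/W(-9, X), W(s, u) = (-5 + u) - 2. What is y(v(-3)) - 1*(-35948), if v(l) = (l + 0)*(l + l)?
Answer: 395413/11 ≈ 35947.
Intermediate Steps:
v(l) = 2*l² (v(l) = l*(2*l) = 2*l²)
W(s, u) = -7 + u
y(X) = -3 + X/(-7 + X)
y(v(-3)) - 1*(-35948) = (21 - 4*(-3)²)/(-7 + 2*(-3)²) - 1*(-35948) = (21 - 4*9)/(-7 + 2*9) + 35948 = (21 - 2*18)/(-7 + 18) + 35948 = (21 - 36)/11 + 35948 = (1/11)*(-15) + 35948 = -15/11 + 35948 = 395413/11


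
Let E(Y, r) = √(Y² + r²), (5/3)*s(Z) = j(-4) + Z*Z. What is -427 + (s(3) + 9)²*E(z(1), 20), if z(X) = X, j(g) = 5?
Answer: -427 + 7569*√401/25 ≈ 5635.8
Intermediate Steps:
s(Z) = 3 + 3*Z²/5 (s(Z) = 3*(5 + Z*Z)/5 = 3*(5 + Z²)/5 = 3 + 3*Z²/5)
-427 + (s(3) + 9)²*E(z(1), 20) = -427 + ((3 + (⅗)*3²) + 9)²*√(1² + 20²) = -427 + ((3 + (⅗)*9) + 9)²*√(1 + 400) = -427 + ((3 + 27/5) + 9)²*√401 = -427 + (42/5 + 9)²*√401 = -427 + (87/5)²*√401 = -427 + 7569*√401/25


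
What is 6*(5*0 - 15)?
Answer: -90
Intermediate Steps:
6*(5*0 - 15) = 6*(0 - 15) = 6*(-15) = -90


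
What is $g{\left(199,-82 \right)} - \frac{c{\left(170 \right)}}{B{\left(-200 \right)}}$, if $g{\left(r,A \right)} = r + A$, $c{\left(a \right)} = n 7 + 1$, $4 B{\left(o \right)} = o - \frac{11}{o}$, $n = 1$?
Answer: $\frac{4685113}{39989} \approx 117.16$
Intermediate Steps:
$B{\left(o \right)} = - \frac{11}{4 o} + \frac{o}{4}$ ($B{\left(o \right)} = \frac{o - \frac{11}{o}}{4} = - \frac{11}{4 o} + \frac{o}{4}$)
$c{\left(a \right)} = 8$ ($c{\left(a \right)} = 1 \cdot 7 + 1 = 7 + 1 = 8$)
$g{\left(r,A \right)} = A + r$
$g{\left(199,-82 \right)} - \frac{c{\left(170 \right)}}{B{\left(-200 \right)}} = \left(-82 + 199\right) - \frac{8}{\frac{1}{4} \frac{1}{-200} \left(-11 + \left(-200\right)^{2}\right)} = 117 - \frac{8}{\frac{1}{4} \left(- \frac{1}{200}\right) \left(-11 + 40000\right)} = 117 - \frac{8}{\frac{1}{4} \left(- \frac{1}{200}\right) 39989} = 117 - \frac{8}{- \frac{39989}{800}} = 117 - 8 \left(- \frac{800}{39989}\right) = 117 - - \frac{6400}{39989} = 117 + \frac{6400}{39989} = \frac{4685113}{39989}$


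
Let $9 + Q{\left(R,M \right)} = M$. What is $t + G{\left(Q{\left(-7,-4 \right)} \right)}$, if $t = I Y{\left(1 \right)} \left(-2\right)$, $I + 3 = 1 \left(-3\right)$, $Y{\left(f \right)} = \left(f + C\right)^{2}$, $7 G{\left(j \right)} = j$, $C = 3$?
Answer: $\frac{1331}{7} \approx 190.14$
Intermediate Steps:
$Q{\left(R,M \right)} = -9 + M$
$G{\left(j \right)} = \frac{j}{7}$
$Y{\left(f \right)} = \left(3 + f\right)^{2}$ ($Y{\left(f \right)} = \left(f + 3\right)^{2} = \left(3 + f\right)^{2}$)
$I = -6$ ($I = -3 + 1 \left(-3\right) = -3 - 3 = -6$)
$t = 192$ ($t = - 6 \left(3 + 1\right)^{2} \left(-2\right) = - 6 \cdot 4^{2} \left(-2\right) = \left(-6\right) 16 \left(-2\right) = \left(-96\right) \left(-2\right) = 192$)
$t + G{\left(Q{\left(-7,-4 \right)} \right)} = 192 + \frac{-9 - 4}{7} = 192 + \frac{1}{7} \left(-13\right) = 192 - \frac{13}{7} = \frac{1331}{7}$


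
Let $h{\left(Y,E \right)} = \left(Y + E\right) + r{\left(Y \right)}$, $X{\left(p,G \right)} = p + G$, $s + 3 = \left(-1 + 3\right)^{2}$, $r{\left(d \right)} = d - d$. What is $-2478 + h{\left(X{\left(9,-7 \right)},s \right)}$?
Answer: $-2475$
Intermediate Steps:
$r{\left(d \right)} = 0$
$s = 1$ ($s = -3 + \left(-1 + 3\right)^{2} = -3 + 2^{2} = -3 + 4 = 1$)
$X{\left(p,G \right)} = G + p$
$h{\left(Y,E \right)} = E + Y$ ($h{\left(Y,E \right)} = \left(Y + E\right) + 0 = \left(E + Y\right) + 0 = E + Y$)
$-2478 + h{\left(X{\left(9,-7 \right)},s \right)} = -2478 + \left(1 + \left(-7 + 9\right)\right) = -2478 + \left(1 + 2\right) = -2478 + 3 = -2475$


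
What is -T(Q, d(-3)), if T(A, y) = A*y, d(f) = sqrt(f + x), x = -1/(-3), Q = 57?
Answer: -38*I*sqrt(6) ≈ -93.081*I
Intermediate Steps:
x = 1/3 (x = -1*(-1/3) = 1/3 ≈ 0.33333)
d(f) = sqrt(1/3 + f) (d(f) = sqrt(f + 1/3) = sqrt(1/3 + f))
-T(Q, d(-3)) = -57*sqrt(3 + 9*(-3))/3 = -57*sqrt(3 - 27)/3 = -57*sqrt(-24)/3 = -57*(2*I*sqrt(6))/3 = -57*2*I*sqrt(6)/3 = -38*I*sqrt(6)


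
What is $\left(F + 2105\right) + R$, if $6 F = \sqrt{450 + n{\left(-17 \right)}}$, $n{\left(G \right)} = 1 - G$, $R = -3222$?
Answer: $-1117 + \sqrt{13} \approx -1113.4$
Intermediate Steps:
$F = \sqrt{13}$ ($F = \frac{\sqrt{450 + \left(1 - -17\right)}}{6} = \frac{\sqrt{450 + \left(1 + 17\right)}}{6} = \frac{\sqrt{450 + 18}}{6} = \frac{\sqrt{468}}{6} = \frac{6 \sqrt{13}}{6} = \sqrt{13} \approx 3.6056$)
$\left(F + 2105\right) + R = \left(\sqrt{13} + 2105\right) - 3222 = \left(2105 + \sqrt{13}\right) - 3222 = -1117 + \sqrt{13}$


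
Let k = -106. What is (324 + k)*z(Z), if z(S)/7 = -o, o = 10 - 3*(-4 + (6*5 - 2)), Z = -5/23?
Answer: 94612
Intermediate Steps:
Z = -5/23 (Z = -5*1/23 = -5/23 ≈ -0.21739)
o = -62 (o = 10 - 3*(-4 + (30 - 2)) = 10 - 3*(-4 + 28) = 10 - 3*24 = 10 - 1*72 = 10 - 72 = -62)
z(S) = 434 (z(S) = 7*(-1*(-62)) = 7*62 = 434)
(324 + k)*z(Z) = (324 - 106)*434 = 218*434 = 94612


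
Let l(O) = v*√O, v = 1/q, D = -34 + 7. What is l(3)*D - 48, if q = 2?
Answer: -48 - 27*√3/2 ≈ -71.383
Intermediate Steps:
D = -27
v = ½ (v = 1/2 = ½ ≈ 0.50000)
l(O) = √O/2
l(3)*D - 48 = (√3/2)*(-27) - 48 = -27*√3/2 - 48 = -48 - 27*√3/2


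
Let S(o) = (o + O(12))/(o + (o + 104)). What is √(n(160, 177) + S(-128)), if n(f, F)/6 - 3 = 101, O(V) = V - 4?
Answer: 3*√25061/19 ≈ 24.996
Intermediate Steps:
O(V) = -4 + V
n(f, F) = 624 (n(f, F) = 18 + 6*101 = 18 + 606 = 624)
S(o) = (8 + o)/(104 + 2*o) (S(o) = (o + (-4 + 12))/(o + (o + 104)) = (o + 8)/(o + (104 + o)) = (8 + o)/(104 + 2*o))
√(n(160, 177) + S(-128)) = √(624 + (8 - 128)/(2*(52 - 128))) = √(624 + (½)*(-120)/(-76)) = √(624 + (½)*(-1/76)*(-120)) = √(624 + 15/19) = √(11871/19) = 3*√25061/19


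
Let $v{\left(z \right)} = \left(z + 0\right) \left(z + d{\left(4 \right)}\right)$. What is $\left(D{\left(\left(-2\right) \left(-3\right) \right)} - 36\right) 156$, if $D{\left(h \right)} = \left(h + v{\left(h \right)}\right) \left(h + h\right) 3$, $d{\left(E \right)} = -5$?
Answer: $61776$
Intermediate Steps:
$v{\left(z \right)} = z \left(-5 + z\right)$ ($v{\left(z \right)} = \left(z + 0\right) \left(z - 5\right) = z \left(-5 + z\right)$)
$D{\left(h \right)} = 6 h \left(h + h \left(-5 + h\right)\right)$ ($D{\left(h \right)} = \left(h + h \left(-5 + h\right)\right) \left(h + h\right) 3 = \left(h + h \left(-5 + h\right)\right) 2 h 3 = 2 h \left(h + h \left(-5 + h\right)\right) 3 = 6 h \left(h + h \left(-5 + h\right)\right)$)
$\left(D{\left(\left(-2\right) \left(-3\right) \right)} - 36\right) 156 = \left(6 \left(\left(-2\right) \left(-3\right)\right)^{2} \left(-4 - -6\right) - 36\right) 156 = \left(6 \cdot 6^{2} \left(-4 + 6\right) - 36\right) 156 = \left(6 \cdot 36 \cdot 2 - 36\right) 156 = \left(432 - 36\right) 156 = 396 \cdot 156 = 61776$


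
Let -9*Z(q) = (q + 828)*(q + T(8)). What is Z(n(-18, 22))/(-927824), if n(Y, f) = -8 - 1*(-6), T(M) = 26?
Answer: 413/173967 ≈ 0.0023740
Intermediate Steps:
n(Y, f) = -2 (n(Y, f) = -8 + 6 = -2)
Z(q) = -(26 + q)*(828 + q)/9 (Z(q) = -(q + 828)*(q + 26)/9 = -(828 + q)*(26 + q)/9 = -(26 + q)*(828 + q)/9)
Z(n(-18, 22))/(-927824) = (-2392 - 854/9*(-2) - ⅑*(-2)²)/(-927824) = (-2392 + 1708/9 - ⅑*4)*(-1/927824) = (-2392 + 1708/9 - 4/9)*(-1/927824) = -6608/3*(-1/927824) = 413/173967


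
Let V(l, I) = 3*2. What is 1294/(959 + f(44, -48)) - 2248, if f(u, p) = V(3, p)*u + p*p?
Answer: -7927402/3527 ≈ -2247.6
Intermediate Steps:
V(l, I) = 6
f(u, p) = p**2 + 6*u (f(u, p) = 6*u + p*p = 6*u + p**2 = p**2 + 6*u)
1294/(959 + f(44, -48)) - 2248 = 1294/(959 + ((-48)**2 + 6*44)) - 2248 = 1294/(959 + (2304 + 264)) - 2248 = 1294/(959 + 2568) - 2248 = 1294/3527 - 2248 = -7927402/3527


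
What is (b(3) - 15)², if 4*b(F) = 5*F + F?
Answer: 441/4 ≈ 110.25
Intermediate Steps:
b(F) = 3*F/2 (b(F) = (5*F + F)/4 = (6*F)/4 = 3*F/2)
(b(3) - 15)² = ((3/2)*3 - 15)² = (9/2 - 15)² = (-21/2)² = 441/4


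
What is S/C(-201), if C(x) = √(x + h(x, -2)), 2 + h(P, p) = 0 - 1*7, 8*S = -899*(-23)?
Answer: -20677*I*√210/1680 ≈ -178.36*I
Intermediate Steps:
S = 20677/8 (S = (-899*(-23))/8 = (⅛)*20677 = 20677/8 ≈ 2584.6)
h(P, p) = -9 (h(P, p) = -2 + (0 - 1*7) = -2 + (0 - 7) = -2 - 7 = -9)
C(x) = √(-9 + x) (C(x) = √(x - 9) = √(-9 + x))
S/C(-201) = 20677/(8*(√(-9 - 201))) = 20677/(8*(√(-210))) = 20677/(8*((I*√210))) = 20677*(-I*√210/210)/8 = -20677*I*√210/1680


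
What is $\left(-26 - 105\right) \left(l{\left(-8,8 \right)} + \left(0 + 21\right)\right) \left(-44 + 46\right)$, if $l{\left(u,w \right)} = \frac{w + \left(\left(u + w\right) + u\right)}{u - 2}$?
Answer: $-5502$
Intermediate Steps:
$l{\left(u,w \right)} = \frac{2 u + 2 w}{-2 + u}$ ($l{\left(u,w \right)} = \frac{w + \left(w + 2 u\right)}{-2 + u} = \frac{2 u + 2 w}{-2 + u}$)
$\left(-26 - 105\right) \left(l{\left(-8,8 \right)} + \left(0 + 21\right)\right) \left(-44 + 46\right) = \left(-26 - 105\right) \left(\frac{2 \left(-8 + 8\right)}{-2 - 8} + \left(0 + 21\right)\right) \left(-44 + 46\right) = - 131 \left(2 \frac{1}{-10} \cdot 0 + 21\right) 2 = - 131 \left(2 \left(- \frac{1}{10}\right) 0 + 21\right) 2 = - 131 \left(0 + 21\right) 2 = - 131 \cdot 21 \cdot 2 = \left(-131\right) 42 = -5502$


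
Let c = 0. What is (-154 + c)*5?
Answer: -770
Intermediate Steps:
(-154 + c)*5 = (-154 + 0)*5 = -154*5 = -770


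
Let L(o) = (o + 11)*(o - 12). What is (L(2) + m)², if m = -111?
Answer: 58081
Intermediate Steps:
L(o) = (-12 + o)*(11 + o) (L(o) = (11 + o)*(-12 + o) = (-12 + o)*(11 + o))
(L(2) + m)² = ((-132 + 2² - 1*2) - 111)² = ((-132 + 4 - 2) - 111)² = (-130 - 111)² = (-241)² = 58081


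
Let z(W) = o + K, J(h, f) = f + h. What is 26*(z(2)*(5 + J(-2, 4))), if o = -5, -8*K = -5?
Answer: -3185/4 ≈ -796.25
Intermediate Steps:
K = 5/8 (K = -⅛*(-5) = 5/8 ≈ 0.62500)
z(W) = -35/8 (z(W) = -5 + 5/8 = -35/8)
26*(z(2)*(5 + J(-2, 4))) = 26*(-35*(5 + (4 - 2))/8) = 26*(-35*(5 + 2)/8) = 26*(-35/8*7) = 26*(-245/8) = -3185/4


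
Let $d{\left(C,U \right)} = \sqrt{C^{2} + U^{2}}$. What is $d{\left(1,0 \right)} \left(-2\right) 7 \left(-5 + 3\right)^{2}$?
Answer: $-56$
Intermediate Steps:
$d{\left(1,0 \right)} \left(-2\right) 7 \left(-5 + 3\right)^{2} = \sqrt{1^{2} + 0^{2}} \left(-2\right) 7 \left(-5 + 3\right)^{2} = \sqrt{1 + 0} \left(-2\right) 7 \left(-2\right)^{2} = \sqrt{1} \left(-2\right) 7 \cdot 4 = 1 \left(-2\right) 7 \cdot 4 = \left(-2\right) 7 \cdot 4 = \left(-14\right) 4 = -56$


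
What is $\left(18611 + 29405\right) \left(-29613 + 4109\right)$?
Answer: $-1224600064$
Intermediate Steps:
$\left(18611 + 29405\right) \left(-29613 + 4109\right) = 48016 \left(-25504\right) = -1224600064$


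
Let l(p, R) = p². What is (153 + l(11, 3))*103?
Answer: 28222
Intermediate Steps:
(153 + l(11, 3))*103 = (153 + 11²)*103 = (153 + 121)*103 = 274*103 = 28222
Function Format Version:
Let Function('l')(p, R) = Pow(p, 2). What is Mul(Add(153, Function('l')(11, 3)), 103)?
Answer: 28222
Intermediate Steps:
Mul(Add(153, Function('l')(11, 3)), 103) = Mul(Add(153, Pow(11, 2)), 103) = Mul(Add(153, 121), 103) = Mul(274, 103) = 28222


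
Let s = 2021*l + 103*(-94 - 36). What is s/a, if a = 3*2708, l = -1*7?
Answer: -9179/2708 ≈ -3.3896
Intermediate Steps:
l = -7
a = 8124
s = -27537 (s = 2021*(-7) + 103*(-94 - 36) = -14147 + 103*(-130) = -14147 - 13390 = -27537)
s/a = -27537/8124 = -27537*1/8124 = -9179/2708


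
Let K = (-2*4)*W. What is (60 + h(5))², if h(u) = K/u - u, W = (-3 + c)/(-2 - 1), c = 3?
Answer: 3025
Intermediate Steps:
W = 0 (W = (-3 + 3)/(-2 - 1) = 0/(-3) = 0*(-⅓) = 0)
K = 0 (K = -2*4*0 = -8*0 = 0)
h(u) = -u (h(u) = 0/u - u = 0 - u = -u)
(60 + h(5))² = (60 - 1*5)² = (60 - 5)² = 55² = 3025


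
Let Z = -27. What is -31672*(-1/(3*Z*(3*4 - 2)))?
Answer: -15836/405 ≈ -39.101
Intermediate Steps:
-31672*(-1/(3*Z*(3*4 - 2))) = -31672*1/(81*(3*4 - 2)) = -31672*1/(81*(12 - 2)) = -31672/(-27*10*(-3)) = -31672/((-270*(-3))) = -31672/810 = -31672*1/810 = -15836/405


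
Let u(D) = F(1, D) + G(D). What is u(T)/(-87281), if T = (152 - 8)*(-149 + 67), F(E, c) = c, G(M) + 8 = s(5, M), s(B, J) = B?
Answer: 11811/87281 ≈ 0.13532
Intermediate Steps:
G(M) = -3 (G(M) = -8 + 5 = -3)
T = -11808 (T = 144*(-82) = -11808)
u(D) = -3 + D (u(D) = D - 3 = -3 + D)
u(T)/(-87281) = (-3 - 11808)/(-87281) = -11811*(-1/87281) = 11811/87281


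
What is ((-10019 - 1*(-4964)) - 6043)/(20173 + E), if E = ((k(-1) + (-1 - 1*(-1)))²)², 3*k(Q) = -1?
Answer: -449469/817007 ≈ -0.55014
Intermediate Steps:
k(Q) = -⅓ (k(Q) = (⅓)*(-1) = -⅓)
E = 1/81 (E = ((-⅓ + (-1 - 1*(-1)))²)² = ((-⅓ + (-1 + 1))²)² = ((-⅓ + 0)²)² = ((-⅓)²)² = (⅑)² = 1/81 ≈ 0.012346)
((-10019 - 1*(-4964)) - 6043)/(20173 + E) = ((-10019 - 1*(-4964)) - 6043)/(20173 + 1/81) = ((-10019 + 4964) - 6043)/(1634014/81) = (-5055 - 6043)*(81/1634014) = -11098*81/1634014 = -449469/817007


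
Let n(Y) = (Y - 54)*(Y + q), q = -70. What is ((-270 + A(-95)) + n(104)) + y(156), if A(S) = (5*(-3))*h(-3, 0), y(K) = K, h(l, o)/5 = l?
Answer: 1811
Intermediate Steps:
h(l, o) = 5*l
A(S) = 225 (A(S) = (5*(-3))*(5*(-3)) = -15*(-15) = 225)
n(Y) = (-70 + Y)*(-54 + Y) (n(Y) = (Y - 54)*(Y - 70) = (-54 + Y)*(-70 + Y) = (-70 + Y)*(-54 + Y))
((-270 + A(-95)) + n(104)) + y(156) = ((-270 + 225) + (3780 + 104² - 124*104)) + 156 = (-45 + (3780 + 10816 - 12896)) + 156 = (-45 + 1700) + 156 = 1655 + 156 = 1811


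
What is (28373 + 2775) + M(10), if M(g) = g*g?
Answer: 31248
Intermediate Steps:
M(g) = g²
(28373 + 2775) + M(10) = (28373 + 2775) + 10² = 31148 + 100 = 31248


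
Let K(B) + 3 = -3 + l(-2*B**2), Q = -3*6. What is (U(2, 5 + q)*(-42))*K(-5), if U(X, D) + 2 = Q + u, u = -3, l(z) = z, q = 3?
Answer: -54096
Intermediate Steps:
Q = -18
U(X, D) = -23 (U(X, D) = -2 + (-18 - 3) = -2 - 21 = -23)
K(B) = -6 - 2*B**2 (K(B) = -3 + (-3 - 2*B**2) = -6 - 2*B**2)
(U(2, 5 + q)*(-42))*K(-5) = (-23*(-42))*(-6 - 2*(-5)**2) = 966*(-6 - 2*25) = 966*(-6 - 50) = 966*(-56) = -54096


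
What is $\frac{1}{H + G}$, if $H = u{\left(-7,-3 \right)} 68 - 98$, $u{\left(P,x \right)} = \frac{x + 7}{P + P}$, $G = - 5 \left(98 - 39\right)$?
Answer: $- \frac{7}{2887} \approx -0.0024247$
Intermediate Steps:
$G = -295$ ($G = \left(-5\right) 59 = -295$)
$u{\left(P,x \right)} = \frac{7 + x}{2 P}$
$H = - \frac{822}{7}$ ($H = \frac{7 - 3}{2 \left(-7\right)} 68 - 98 = \frac{1}{2} \left(- \frac{1}{7}\right) 4 \cdot 68 - 98 = \left(- \frac{2}{7}\right) 68 - 98 = - \frac{136}{7} - 98 = - \frac{822}{7} \approx -117.43$)
$\frac{1}{H + G} = \frac{1}{- \frac{822}{7} - 295} = \frac{1}{- \frac{2887}{7}} = - \frac{7}{2887}$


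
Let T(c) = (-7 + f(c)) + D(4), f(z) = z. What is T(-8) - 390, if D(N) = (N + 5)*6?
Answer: -351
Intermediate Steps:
D(N) = 30 + 6*N (D(N) = (5 + N)*6 = 30 + 6*N)
T(c) = 47 + c (T(c) = (-7 + c) + (30 + 6*4) = (-7 + c) + (30 + 24) = (-7 + c) + 54 = 47 + c)
T(-8) - 390 = (47 - 8) - 390 = 39 - 390 = -351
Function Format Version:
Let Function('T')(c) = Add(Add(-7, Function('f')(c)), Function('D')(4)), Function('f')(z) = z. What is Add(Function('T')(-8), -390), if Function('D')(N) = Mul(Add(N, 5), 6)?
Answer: -351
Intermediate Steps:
Function('D')(N) = Add(30, Mul(6, N)) (Function('D')(N) = Mul(Add(5, N), 6) = Add(30, Mul(6, N)))
Function('T')(c) = Add(47, c) (Function('T')(c) = Add(Add(-7, c), Add(30, Mul(6, 4))) = Add(Add(-7, c), Add(30, 24)) = Add(Add(-7, c), 54) = Add(47, c))
Add(Function('T')(-8), -390) = Add(Add(47, -8), -390) = Add(39, -390) = -351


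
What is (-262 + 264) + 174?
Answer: 176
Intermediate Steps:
(-262 + 264) + 174 = 2 + 174 = 176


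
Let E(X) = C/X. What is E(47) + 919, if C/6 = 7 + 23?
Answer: 43373/47 ≈ 922.83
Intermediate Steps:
C = 180 (C = 6*(7 + 23) = 6*30 = 180)
E(X) = 180/X
E(47) + 919 = 180/47 + 919 = 43373/47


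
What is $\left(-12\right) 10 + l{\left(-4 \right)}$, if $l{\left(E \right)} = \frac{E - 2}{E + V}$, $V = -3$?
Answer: $- \frac{834}{7} \approx -119.14$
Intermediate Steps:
$l{\left(E \right)} = \frac{-2 + E}{-3 + E}$ ($l{\left(E \right)} = \frac{E - 2}{E - 3} = \frac{-2 + E}{-3 + E}$)
$\left(-12\right) 10 + l{\left(-4 \right)} = \left(-12\right) 10 + \frac{-2 - 4}{-3 - 4} = -120 + \frac{1}{-7} \left(-6\right) = -120 - - \frac{6}{7} = -120 + \frac{6}{7} = - \frac{834}{7}$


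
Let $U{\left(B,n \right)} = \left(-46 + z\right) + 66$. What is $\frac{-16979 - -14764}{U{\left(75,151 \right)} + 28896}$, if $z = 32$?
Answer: $- \frac{2215}{28948} \approx -0.076517$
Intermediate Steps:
$U{\left(B,n \right)} = 52$ ($U{\left(B,n \right)} = \left(-46 + 32\right) + 66 = -14 + 66 = 52$)
$\frac{-16979 - -14764}{U{\left(75,151 \right)} + 28896} = \frac{-16979 - -14764}{52 + 28896} = \frac{-16979 + 14764}{28948} = \left(-2215\right) \frac{1}{28948} = - \frac{2215}{28948}$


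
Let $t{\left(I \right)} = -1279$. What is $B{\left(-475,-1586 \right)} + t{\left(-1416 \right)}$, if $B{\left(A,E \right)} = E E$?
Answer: $2514117$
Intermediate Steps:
$B{\left(A,E \right)} = E^{2}$
$B{\left(-475,-1586 \right)} + t{\left(-1416 \right)} = \left(-1586\right)^{2} - 1279 = 2515396 - 1279 = 2514117$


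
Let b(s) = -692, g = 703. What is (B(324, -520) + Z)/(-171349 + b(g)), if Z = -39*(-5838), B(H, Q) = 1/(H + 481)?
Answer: -183284011/138493005 ≈ -1.3234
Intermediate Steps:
B(H, Q) = 1/(481 + H)
Z = 227682
(B(324, -520) + Z)/(-171349 + b(g)) = (1/(481 + 324) + 227682)/(-171349 - 692) = (1/805 + 227682)/(-172041) = (1/805 + 227682)*(-1/172041) = (183284011/805)*(-1/172041) = -183284011/138493005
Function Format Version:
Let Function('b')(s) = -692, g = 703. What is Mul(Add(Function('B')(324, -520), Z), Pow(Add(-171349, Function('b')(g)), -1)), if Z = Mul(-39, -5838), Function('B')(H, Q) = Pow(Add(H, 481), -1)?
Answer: Rational(-183284011, 138493005) ≈ -1.3234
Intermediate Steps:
Function('B')(H, Q) = Pow(Add(481, H), -1)
Z = 227682
Mul(Add(Function('B')(324, -520), Z), Pow(Add(-171349, Function('b')(g)), -1)) = Mul(Add(Pow(Add(481, 324), -1), 227682), Pow(Add(-171349, -692), -1)) = Mul(Add(Pow(805, -1), 227682), Pow(-172041, -1)) = Mul(Add(Rational(1, 805), 227682), Rational(-1, 172041)) = Mul(Rational(183284011, 805), Rational(-1, 172041)) = Rational(-183284011, 138493005)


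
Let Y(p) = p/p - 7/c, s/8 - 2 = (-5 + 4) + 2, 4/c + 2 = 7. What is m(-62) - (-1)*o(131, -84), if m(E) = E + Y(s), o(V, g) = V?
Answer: 245/4 ≈ 61.250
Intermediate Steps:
c = 4/5 (c = 4/(-2 + 7) = 4/5 ≈ 0.80000)
s = 24 (s = 16 + 8*((-5 + 4) + 2) = 16 + 8*(-1 + 2) = 16 + 8*1 = 16 + 8 = 24)
Y(p) = -31/4 (Y(p) = p/p - 7/4/5 = 1 - 7*5/4 = 1 - 35/4 = -31/4)
m(E) = -31/4 + E (m(E) = E - 31/4 = -31/4 + E)
m(-62) - (-1)*o(131, -84) = (-31/4 - 62) - (-1)*131 = -279/4 - 1*(-131) = -279/4 + 131 = 245/4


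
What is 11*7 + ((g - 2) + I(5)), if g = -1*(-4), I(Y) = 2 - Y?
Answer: 76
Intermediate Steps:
g = 4
11*7 + ((g - 2) + I(5)) = 11*7 + ((4 - 2) + (2 - 1*5)) = 77 + (2 + (2 - 5)) = 77 + (2 - 3) = 77 - 1 = 76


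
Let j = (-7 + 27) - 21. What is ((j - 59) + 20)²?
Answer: 1600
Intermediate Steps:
j = -1 (j = 20 - 21 = -1)
((j - 59) + 20)² = ((-1 - 59) + 20)² = (-60 + 20)² = (-40)² = 1600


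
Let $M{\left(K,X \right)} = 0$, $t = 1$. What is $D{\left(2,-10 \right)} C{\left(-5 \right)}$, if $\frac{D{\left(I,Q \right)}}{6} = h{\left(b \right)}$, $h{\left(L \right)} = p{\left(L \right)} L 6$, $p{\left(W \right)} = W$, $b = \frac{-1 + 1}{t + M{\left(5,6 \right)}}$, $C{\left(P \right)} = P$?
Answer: $0$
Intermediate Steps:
$b = 0$ ($b = \frac{-1 + 1}{1 + 0} = \frac{0}{1} = 0 \cdot 1 = 0$)
$h{\left(L \right)} = 6 L^{2}$ ($h{\left(L \right)} = L L 6 = L^{2} \cdot 6 = 6 L^{2}$)
$D{\left(I,Q \right)} = 0$ ($D{\left(I,Q \right)} = 6 \cdot 6 \cdot 0^{2} = 6 \cdot 6 \cdot 0 = 6 \cdot 0 = 0$)
$D{\left(2,-10 \right)} C{\left(-5 \right)} = 0 \left(-5\right) = 0$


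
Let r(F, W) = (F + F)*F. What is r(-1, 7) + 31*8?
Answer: 250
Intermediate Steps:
r(F, W) = 2*F² (r(F, W) = (2*F)*F = 2*F²)
r(-1, 7) + 31*8 = 2*(-1)² + 31*8 = 2*1 + 248 = 2 + 248 = 250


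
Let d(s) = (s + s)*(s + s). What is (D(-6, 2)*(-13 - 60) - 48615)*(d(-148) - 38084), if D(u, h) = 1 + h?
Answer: -2418845688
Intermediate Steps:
d(s) = 4*s² (d(s) = (2*s)*(2*s) = 4*s²)
(D(-6, 2)*(-13 - 60) - 48615)*(d(-148) - 38084) = ((1 + 2)*(-13 - 60) - 48615)*(4*(-148)² - 38084) = (3*(-73) - 48615)*(4*21904 - 38084) = (-219 - 48615)*(87616 - 38084) = -48834*49532 = -2418845688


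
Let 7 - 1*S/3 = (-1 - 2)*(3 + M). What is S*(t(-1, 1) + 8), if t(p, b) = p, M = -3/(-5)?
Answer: 1869/5 ≈ 373.80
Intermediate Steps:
M = 3/5 (M = -3*(-1/5) = 3/5 ≈ 0.60000)
S = 267/5 (S = 21 - 3*(-1 - 2)*(3 + 3/5) = 21 - (-9)*18/5 = 21 - 3*(-54/5) = 21 + 162/5 = 267/5 ≈ 53.400)
S*(t(-1, 1) + 8) = 267*(-1 + 8)/5 = (267/5)*7 = 1869/5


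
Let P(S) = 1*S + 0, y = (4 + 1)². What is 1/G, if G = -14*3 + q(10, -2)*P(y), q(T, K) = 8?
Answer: 1/158 ≈ 0.0063291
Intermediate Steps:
y = 25 (y = 5² = 25)
P(S) = S (P(S) = S + 0 = S)
G = 158 (G = -14*3 + 8*25 = -42 + 200 = 158)
1/G = 1/158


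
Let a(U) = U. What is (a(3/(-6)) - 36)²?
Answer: 5329/4 ≈ 1332.3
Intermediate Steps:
(a(3/(-6)) - 36)² = (3/(-6) - 36)² = (3*(-⅙) - 36)² = (-½ - 36)² = (-73/2)² = 5329/4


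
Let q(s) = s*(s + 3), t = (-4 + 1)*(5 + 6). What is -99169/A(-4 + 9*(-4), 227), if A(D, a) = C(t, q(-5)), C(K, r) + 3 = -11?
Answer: 14167/2 ≈ 7083.5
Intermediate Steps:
t = -33 (t = -3*11 = -33)
q(s) = s*(3 + s)
C(K, r) = -14 (C(K, r) = -3 - 11 = -14)
A(D, a) = -14
-99169/A(-4 + 9*(-4), 227) = -99169/(-14) = -99169*(-1/14) = 14167/2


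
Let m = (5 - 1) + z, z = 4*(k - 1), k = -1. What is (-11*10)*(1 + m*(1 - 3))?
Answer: -990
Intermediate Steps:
z = -8 (z = 4*(-1 - 1) = 4*(-2) = -8)
m = -4 (m = (5 - 1) - 8 = 4 - 8 = -4)
(-11*10)*(1 + m*(1 - 3)) = (-11*10)*(1 - 4*(1 - 3)) = -110*(1 - 4*(-2)) = -110*(1 + 8) = -110*9 = -990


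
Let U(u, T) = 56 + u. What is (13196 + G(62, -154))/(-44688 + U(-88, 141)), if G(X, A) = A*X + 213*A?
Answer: 339/520 ≈ 0.65192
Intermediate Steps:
G(X, A) = 213*A + A*X
(13196 + G(62, -154))/(-44688 + U(-88, 141)) = (13196 - 154*(213 + 62))/(-44688 + (56 - 88)) = (13196 - 154*275)/(-44688 - 32) = (13196 - 42350)/(-44720) = -29154*(-1/44720) = 339/520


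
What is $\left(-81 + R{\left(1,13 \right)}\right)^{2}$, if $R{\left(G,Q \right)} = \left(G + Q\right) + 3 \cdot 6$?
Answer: $2401$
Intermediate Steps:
$R{\left(G,Q \right)} = 18 + G + Q$ ($R{\left(G,Q \right)} = \left(G + Q\right) + 18 = 18 + G + Q$)
$\left(-81 + R{\left(1,13 \right)}\right)^{2} = \left(-81 + \left(18 + 1 + 13\right)\right)^{2} = \left(-81 + 32\right)^{2} = \left(-49\right)^{2} = 2401$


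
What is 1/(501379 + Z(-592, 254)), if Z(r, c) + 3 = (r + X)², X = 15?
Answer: 1/834305 ≈ 1.1986e-6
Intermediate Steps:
Z(r, c) = -3 + (15 + r)² (Z(r, c) = -3 + (r + 15)² = -3 + (15 + r)²)
1/(501379 + Z(-592, 254)) = 1/(501379 + (-3 + (15 - 592)²)) = 1/(501379 + (-3 + (-577)²)) = 1/(501379 + (-3 + 332929)) = 1/(501379 + 332926) = 1/834305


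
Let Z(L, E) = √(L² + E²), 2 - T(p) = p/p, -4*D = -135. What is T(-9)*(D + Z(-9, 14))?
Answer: 135/4 + √277 ≈ 50.393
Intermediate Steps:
D = 135/4 (D = -¼*(-135) = 135/4 ≈ 33.750)
T(p) = 1 (T(p) = 2 - p/p = 2 - 1*1 = 2 - 1 = 1)
Z(L, E) = √(E² + L²)
T(-9)*(D + Z(-9, 14)) = 1*(135/4 + √(14² + (-9)²)) = 1*(135/4 + √(196 + 81)) = 1*(135/4 + √277) = 135/4 + √277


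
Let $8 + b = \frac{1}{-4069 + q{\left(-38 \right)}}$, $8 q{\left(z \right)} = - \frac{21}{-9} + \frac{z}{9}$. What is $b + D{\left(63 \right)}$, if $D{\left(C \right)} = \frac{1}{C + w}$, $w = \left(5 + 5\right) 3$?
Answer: $- \frac{217694551}{27247605} \approx -7.9895$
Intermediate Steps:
$q{\left(z \right)} = \frac{7}{24} + \frac{z}{72}$ ($q{\left(z \right)} = \frac{- \frac{21}{-9} + \frac{z}{9}}{8} = \frac{\left(-21\right) \left(- \frac{1}{9}\right) + z \frac{1}{9}}{8} = \frac{\frac{7}{3} + \frac{z}{9}}{8} = \frac{7}{24} + \frac{z}{72}$)
$w = 30$ ($w = 10 \cdot 3 = 30$)
$D{\left(C \right)} = \frac{1}{30 + C}$ ($D{\left(C \right)} = \frac{1}{C + 30} = \frac{1}{30 + C}$)
$b = - \frac{2343952}{292985}$ ($b = -8 + \frac{1}{-4069 + \left(\frac{7}{24} + \frac{1}{72} \left(-38\right)\right)} = -8 + \frac{1}{-4069 + \left(\frac{7}{24} - \frac{19}{36}\right)} = -8 + \frac{1}{-4069 - \frac{17}{72}} = -8 + \frac{1}{- \frac{292985}{72}} = -8 - \frac{72}{292985} = - \frac{2343952}{292985} \approx -8.0002$)
$b + D{\left(63 \right)} = - \frac{2343952}{292985} + \frac{1}{30 + 63} = - \frac{2343952}{292985} + \frac{1}{93} = - \frac{217694551}{27247605}$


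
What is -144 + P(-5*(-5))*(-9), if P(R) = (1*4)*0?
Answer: -144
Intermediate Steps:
P(R) = 0 (P(R) = 4*0 = 0)
-144 + P(-5*(-5))*(-9) = -144 + 0*(-9) = -144 + 0 = -144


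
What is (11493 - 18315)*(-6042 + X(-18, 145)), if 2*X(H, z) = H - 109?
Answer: 41651721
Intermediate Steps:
X(H, z) = -109/2 + H/2 (X(H, z) = (H - 109)/2 = (-109 + H)/2 = -109/2 + H/2)
(11493 - 18315)*(-6042 + X(-18, 145)) = (11493 - 18315)*(-6042 + (-109/2 + (½)*(-18))) = -6822*(-6042 + (-109/2 - 9)) = -6822*(-6042 - 127/2) = -6822*(-12211/2) = 41651721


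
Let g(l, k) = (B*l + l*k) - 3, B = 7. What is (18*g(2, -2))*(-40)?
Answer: -5040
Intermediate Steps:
g(l, k) = -3 + 7*l + k*l (g(l, k) = (7*l + l*k) - 3 = (7*l + k*l) - 3 = -3 + 7*l + k*l)
(18*g(2, -2))*(-40) = (18*(-3 + 7*2 - 2*2))*(-40) = (18*(-3 + 14 - 4))*(-40) = (18*7)*(-40) = 126*(-40) = -5040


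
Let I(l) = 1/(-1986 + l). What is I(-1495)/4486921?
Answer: -1/15618972001 ≈ -6.4025e-11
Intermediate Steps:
I(-1495)/4486921 = 1/(-1986 - 1495*4486921) = (1/4486921)/(-3481) = -1/3481*1/4486921 = -1/15618972001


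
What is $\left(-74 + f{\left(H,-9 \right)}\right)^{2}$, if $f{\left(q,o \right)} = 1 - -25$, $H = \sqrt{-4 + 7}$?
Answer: $2304$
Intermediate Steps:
$H = \sqrt{3} \approx 1.732$
$f{\left(q,o \right)} = 26$ ($f{\left(q,o \right)} = 1 + 25 = 26$)
$\left(-74 + f{\left(H,-9 \right)}\right)^{2} = \left(-74 + 26\right)^{2} = \left(-48\right)^{2} = 2304$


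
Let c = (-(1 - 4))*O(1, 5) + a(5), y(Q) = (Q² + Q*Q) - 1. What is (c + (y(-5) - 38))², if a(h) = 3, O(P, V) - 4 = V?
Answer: 1681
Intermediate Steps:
O(P, V) = 4 + V
y(Q) = -1 + 2*Q² (y(Q) = (Q² + Q²) - 1 = 2*Q² - 1 = -1 + 2*Q²)
c = 30 (c = (-(1 - 4))*(4 + 5) + 3 = -1*(-3)*9 + 3 = 3*9 + 3 = 27 + 3 = 30)
(c + (y(-5) - 38))² = (30 + ((-1 + 2*(-5)²) - 38))² = (30 + ((-1 + 2*25) - 38))² = (30 + ((-1 + 50) - 38))² = (30 + (49 - 38))² = (30 + 11)² = 41² = 1681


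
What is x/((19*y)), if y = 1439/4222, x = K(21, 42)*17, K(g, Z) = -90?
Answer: -6459660/27341 ≈ -236.26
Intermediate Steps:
x = -1530 (x = -90*17 = -1530)
y = 1439/4222 (y = 1439*(1/4222) = 1439/4222 ≈ 0.34083)
x/((19*y)) = -1530/(19*(1439/4222)) = -1530/27341/4222 = -1530*4222/27341 = -6459660/27341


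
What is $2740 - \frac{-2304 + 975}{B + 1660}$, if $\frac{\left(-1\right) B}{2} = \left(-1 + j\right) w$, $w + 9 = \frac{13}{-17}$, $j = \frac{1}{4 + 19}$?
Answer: $\frac{1758931079}{641756} \approx 2740.8$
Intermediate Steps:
$j = \frac{1}{23} \approx 0.043478$
$w = - \frac{166}{17}$ ($w = -9 + \frac{13}{-17} = -9 + 13 \left(- \frac{1}{17}\right) = -9 - \frac{13}{17} = - \frac{166}{17} \approx -9.7647$)
$B = - \frac{7304}{391}$ ($B = - 2 \left(-1 + \frac{1}{23}\right) \left(- \frac{166}{17}\right) = - 2 \left(\left(- \frac{22}{23}\right) \left(- \frac{166}{17}\right)\right) = \left(-2\right) \frac{3652}{391} = - \frac{7304}{391} \approx -18.68$)
$2740 - \frac{-2304 + 975}{B + 1660} = 2740 - \frac{-2304 + 975}{- \frac{7304}{391} + 1660} = 2740 - - \frac{1329}{\frac{641756}{391}} = 2740 - \left(-1329\right) \frac{391}{641756} = 2740 - - \frac{519639}{641756} = 2740 + \frac{519639}{641756} = \frac{1758931079}{641756}$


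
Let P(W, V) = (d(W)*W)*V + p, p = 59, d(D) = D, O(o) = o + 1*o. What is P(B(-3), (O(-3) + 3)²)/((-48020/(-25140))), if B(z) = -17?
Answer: 477660/343 ≈ 1392.6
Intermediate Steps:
O(o) = 2*o (O(o) = o + o = 2*o)
P(W, V) = 59 + V*W² (P(W, V) = (W*W)*V + 59 = W²*V + 59 = V*W² + 59 = 59 + V*W²)
P(B(-3), (O(-3) + 3)²)/((-48020/(-25140))) = (59 + (2*(-3) + 3)²*(-17)²)/((-48020/(-25140))) = (59 + (-6 + 3)²*289)/((-48020*(-1/25140))) = (59 + (-3)²*289)/(2401/1257) = (59 + 9*289)*(1257/2401) = (59 + 2601)*(1257/2401) = 2660*(1257/2401) = 477660/343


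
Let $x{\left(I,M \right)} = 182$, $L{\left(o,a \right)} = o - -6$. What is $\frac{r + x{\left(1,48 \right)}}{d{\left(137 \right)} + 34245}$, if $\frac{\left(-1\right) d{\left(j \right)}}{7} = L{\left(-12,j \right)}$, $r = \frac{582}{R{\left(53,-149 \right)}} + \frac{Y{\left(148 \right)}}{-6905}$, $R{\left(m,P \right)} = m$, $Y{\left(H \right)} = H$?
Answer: $\frac{23538832}{4182613985} \approx 0.0056278$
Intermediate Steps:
$L{\left(o,a \right)} = 6 + o$ ($L{\left(o,a \right)} = o + 6 = 6 + o$)
$r = \frac{4010866}{365965}$ ($r = \frac{582}{53} + \frac{148}{-6905} = 582 \cdot \frac{1}{53} + 148 \left(- \frac{1}{6905}\right) = \frac{582}{53} - \frac{148}{6905} = \frac{4010866}{365965} \approx 10.96$)
$d{\left(j \right)} = 42$ ($d{\left(j \right)} = - 7 \left(6 - 12\right) = \left(-7\right) \left(-6\right) = 42$)
$\frac{r + x{\left(1,48 \right)}}{d{\left(137 \right)} + 34245} = \frac{\frac{4010866}{365965} + 182}{42 + 34245} = \frac{70616496}{365965 \cdot 34287} = \frac{70616496}{365965} \cdot \frac{1}{34287} = \frac{23538832}{4182613985}$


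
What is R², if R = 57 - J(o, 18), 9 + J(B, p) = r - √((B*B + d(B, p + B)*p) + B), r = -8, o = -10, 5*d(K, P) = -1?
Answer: 27812/5 + 1776*√15/5 ≈ 6938.1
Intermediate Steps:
d(K, P) = -⅕ (d(K, P) = (⅕)*(-1) = -⅕)
J(B, p) = -17 - √(B + B² - p/5) (J(B, p) = -9 + (-8 - √((B*B - p/5) + B)) = -9 + (-8 - √((B² - p/5) + B)) = -9 + (-8 - √(B + B² - p/5)) = -17 - √(B + B² - p/5))
R = 74 + 12*√15/5 (R = 57 - (-17 - √(-5*18 + 25*(-10) + 25*(-10)²)/5) = 57 - (-17 - √(-90 - 250 + 25*100)/5) = 57 - (-17 - √(-90 - 250 + 2500)/5) = 57 - (-17 - 12*√15/5) = 57 + (17 + 12*√15/5) = 74 + 12*√15/5 ≈ 83.295)
R² = (74 + 12*√15/5)²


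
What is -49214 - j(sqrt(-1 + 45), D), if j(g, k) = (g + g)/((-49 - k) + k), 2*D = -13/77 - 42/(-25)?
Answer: -49214 + 4*sqrt(11)/49 ≈ -49214.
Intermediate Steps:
D = 2909/3850 (D = (-13/77 - 42/(-25))/2 = (-13*1/77 - 42*(-1/25))/2 = (-13/77 + 42/25)/2 = (1/2)*(2909/1925) = 2909/3850 ≈ 0.75558)
j(g, k) = -2*g/49 (j(g, k) = (2*g)/(-49) = (2*g)*(-1/49) = -2*g/49)
-49214 - j(sqrt(-1 + 45), D) = -49214 - (-2)*sqrt(-1 + 45)/49 = -49214 - (-2)*sqrt(44)/49 = -49214 - (-2)*2*sqrt(11)/49 = -49214 - (-4)*sqrt(11)/49 = -49214 + 4*sqrt(11)/49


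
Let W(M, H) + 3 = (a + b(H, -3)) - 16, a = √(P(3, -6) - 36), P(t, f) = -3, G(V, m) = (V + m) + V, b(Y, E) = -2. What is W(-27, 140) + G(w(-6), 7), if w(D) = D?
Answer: -26 + I*√39 ≈ -26.0 + 6.245*I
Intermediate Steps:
G(V, m) = m + 2*V
a = I*√39 (a = √(-3 - 36) = √(-39) = I*√39 ≈ 6.245*I)
W(M, H) = -21 + I*√39 (W(M, H) = -3 + ((I*√39 - 2) - 16) = -3 + ((-2 + I*√39) - 16) = -3 + (-18 + I*√39) = -21 + I*√39)
W(-27, 140) + G(w(-6), 7) = (-21 + I*√39) + (7 + 2*(-6)) = (-21 + I*√39) + (7 - 12) = (-21 + I*√39) - 5 = -26 + I*√39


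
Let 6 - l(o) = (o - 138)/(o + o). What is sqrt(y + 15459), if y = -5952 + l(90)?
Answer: sqrt(2140485)/15 ≈ 97.536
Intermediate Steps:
l(o) = 6 - (-138 + o)/(2*o) (l(o) = 6 - (o - 138)/(o + o) = 6 - (-138 + o)/(2*o))
y = -89186/15 (y = -5952 + (11/2 + 69/90) = -5952 + (11/2 + 69*(1/90)) = -5952 + (11/2 + 23/30) = -5952 + 94/15 = -89186/15 ≈ -5945.7)
sqrt(y + 15459) = sqrt(-89186/15 + 15459) = sqrt(142699/15) = sqrt(2140485)/15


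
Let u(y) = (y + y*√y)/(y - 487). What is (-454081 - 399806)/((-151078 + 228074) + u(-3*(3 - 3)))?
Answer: -853887/76996 ≈ -11.090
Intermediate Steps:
u(y) = (y + y^(3/2))/(-487 + y)
(-454081 - 399806)/((-151078 + 228074) + u(-3*(3 - 3))) = (-454081 - 399806)/((-151078 + 228074) + (-3*(3 - 3) + (-3*(3 - 3))^(3/2))/(-487 - 3*(3 - 3))) = -853887/(76996 + (-3*0 + (-3*0)^(3/2))/(-487 - 3*0)) = -853887/(76996 + (0 + 0^(3/2))/(-487 + 0)) = -853887/(76996 + (0 + 0)/(-487)) = -853887/(76996 - 1/487*0) = -853887/(76996 + 0) = -853887/76996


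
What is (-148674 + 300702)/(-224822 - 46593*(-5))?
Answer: 152028/8143 ≈ 18.670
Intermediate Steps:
(-148674 + 300702)/(-224822 - 46593*(-5)) = 152028/(-224822 + 232965) = 152028/8143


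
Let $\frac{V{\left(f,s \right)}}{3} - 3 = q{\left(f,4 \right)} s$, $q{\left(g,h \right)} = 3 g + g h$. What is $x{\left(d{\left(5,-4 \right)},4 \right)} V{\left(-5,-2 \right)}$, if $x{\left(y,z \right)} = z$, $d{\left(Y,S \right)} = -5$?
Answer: $876$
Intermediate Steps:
$V{\left(f,s \right)} = 9 + 21 f s$ ($V{\left(f,s \right)} = 9 + 3 f \left(3 + 4\right) s = 9 + 3 f 7 s = 9 + 3 \cdot 7 f s = 9 + 21 f s$)
$x{\left(d{\left(5,-4 \right)},4 \right)} V{\left(-5,-2 \right)} = 4 \left(9 + 21 \left(-5\right) \left(-2\right)\right) = 4 \left(9 + 210\right) = 4 \cdot 219 = 876$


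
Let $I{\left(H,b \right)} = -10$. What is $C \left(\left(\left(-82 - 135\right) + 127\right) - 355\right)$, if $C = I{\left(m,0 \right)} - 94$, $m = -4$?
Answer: $46280$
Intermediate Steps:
$C = -104$ ($C = -10 - 94 = -104$)
$C \left(\left(\left(-82 - 135\right) + 127\right) - 355\right) = - 104 \left(\left(\left(-82 - 135\right) + 127\right) - 355\right) = - 104 \left(\left(-217 + 127\right) - 355\right) = - 104 \left(-90 - 355\right) = \left(-104\right) \left(-445\right) = 46280$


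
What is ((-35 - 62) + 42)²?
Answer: 3025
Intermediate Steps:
((-35 - 62) + 42)² = (-97 + 42)² = (-55)² = 3025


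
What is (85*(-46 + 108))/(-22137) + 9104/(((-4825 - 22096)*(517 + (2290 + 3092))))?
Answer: -837114314578/3515510094123 ≈ -0.23812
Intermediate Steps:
(85*(-46 + 108))/(-22137) + 9104/(((-4825 - 22096)*(517 + (2290 + 3092)))) = (85*62)*(-1/22137) + 9104/((-26921*(517 + 5382))) = 5270*(-1/22137) + 9104/((-26921*5899)) = -5270/22137 + 9104/(-158806979) = -5270/22137 + 9104*(-1/158806979) = -5270/22137 - 9104/158806979 = -837114314578/3515510094123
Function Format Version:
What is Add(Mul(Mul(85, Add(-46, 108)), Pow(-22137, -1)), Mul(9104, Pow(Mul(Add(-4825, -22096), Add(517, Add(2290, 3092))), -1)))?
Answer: Rational(-837114314578, 3515510094123) ≈ -0.23812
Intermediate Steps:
Add(Mul(Mul(85, Add(-46, 108)), Pow(-22137, -1)), Mul(9104, Pow(Mul(Add(-4825, -22096), Add(517, Add(2290, 3092))), -1))) = Add(Mul(Mul(85, 62), Rational(-1, 22137)), Mul(9104, Pow(Mul(-26921, Add(517, 5382)), -1))) = Add(Mul(5270, Rational(-1, 22137)), Mul(9104, Pow(Mul(-26921, 5899), -1))) = Add(Rational(-5270, 22137), Mul(9104, Pow(-158806979, -1))) = Add(Rational(-5270, 22137), Mul(9104, Rational(-1, 158806979))) = Add(Rational(-5270, 22137), Rational(-9104, 158806979)) = Rational(-837114314578, 3515510094123)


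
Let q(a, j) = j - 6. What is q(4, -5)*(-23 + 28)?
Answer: -55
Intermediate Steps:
q(a, j) = -6 + j
q(4, -5)*(-23 + 28) = (-6 - 5)*(-23 + 28) = -11*5 = -55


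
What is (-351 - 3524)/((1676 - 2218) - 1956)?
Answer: 3875/2498 ≈ 1.5512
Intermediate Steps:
(-351 - 3524)/((1676 - 2218) - 1956) = -3875/(-542 - 1956) = -3875/(-2498) = -3875*(-1/2498) = 3875/2498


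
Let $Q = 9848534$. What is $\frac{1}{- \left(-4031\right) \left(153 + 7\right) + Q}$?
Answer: $\frac{1}{10493494} \approx 9.5297 \cdot 10^{-8}$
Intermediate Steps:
$\frac{1}{- \left(-4031\right) \left(153 + 7\right) + Q} = \frac{1}{- \left(-4031\right) \left(153 + 7\right) + 9848534} = \frac{1}{- \left(-4031\right) 160 + 9848534} = \frac{1}{\left(-1\right) \left(-644960\right) + 9848534} = \frac{1}{644960 + 9848534} = \frac{1}{10493494}$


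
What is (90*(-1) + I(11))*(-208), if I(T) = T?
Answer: 16432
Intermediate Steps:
(90*(-1) + I(11))*(-208) = (90*(-1) + 11)*(-208) = (-90 + 11)*(-208) = -79*(-208) = 16432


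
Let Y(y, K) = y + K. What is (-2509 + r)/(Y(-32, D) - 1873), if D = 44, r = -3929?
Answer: 6438/1861 ≈ 3.4594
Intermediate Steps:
Y(y, K) = K + y
(-2509 + r)/(Y(-32, D) - 1873) = (-2509 - 3929)/((44 - 32) - 1873) = -6438/(12 - 1873) = -6438/(-1861) = -6438*(-1/1861) = 6438/1861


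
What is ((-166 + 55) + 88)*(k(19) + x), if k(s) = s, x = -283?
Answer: 6072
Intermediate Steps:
((-166 + 55) + 88)*(k(19) + x) = ((-166 + 55) + 88)*(19 - 283) = (-111 + 88)*(-264) = -23*(-264) = 6072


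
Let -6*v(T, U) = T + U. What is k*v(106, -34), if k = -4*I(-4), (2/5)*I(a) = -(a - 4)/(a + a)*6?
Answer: -720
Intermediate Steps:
v(T, U) = -T/6 - U/6 (v(T, U) = -(T + U)/6 = -T/6 - U/6)
I(a) = -15*(-4 + a)/(2*a) (I(a) = 5*(-(a - 4)/(a + a)*6)/2 = 5*(-(-4 + a)/(2*a)*6)/2 = 5*(-3*(-4 + a)/a)/2 = -15*(-4 + a)/(2*a))
k = 60 (k = -4*(-15/2 + 30/(-4)) = -4*(-15/2 + 30*(-¼)) = -4*(-15/2 - 15/2) = -4*(-15) = 60)
k*v(106, -34) = 60*(-⅙*106 - ⅙*(-34)) = 60*(-53/3 + 17/3) = 60*(-12) = -720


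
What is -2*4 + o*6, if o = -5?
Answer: -38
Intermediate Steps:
-2*4 + o*6 = -2*4 - 5*6 = -8 - 30 = -38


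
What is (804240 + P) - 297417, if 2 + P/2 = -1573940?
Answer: -2641061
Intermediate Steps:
P = -3147884 (P = -4 + 2*(-1573940) = -4 - 3147880 = -3147884)
(804240 + P) - 297417 = (804240 - 3147884) - 297417 = -2343644 - 297417 = -2641061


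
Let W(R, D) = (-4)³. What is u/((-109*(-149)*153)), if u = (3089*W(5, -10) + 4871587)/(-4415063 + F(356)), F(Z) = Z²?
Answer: -4673891/10655947977471 ≈ -4.3862e-7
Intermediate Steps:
W(R, D) = -64
u = -4673891/4288327 (u = (3089*(-64) + 4871587)/(-4415063 + 356²) = (-197696 + 4871587)/(-4415063 + 126736) = 4673891/(-4288327) = 4673891*(-1/4288327) = -4673891/4288327 ≈ -1.0899)
u/((-109*(-149)*153)) = -4673891/(4288327*(-109*(-149)*153)) = -4673891/(4288327*(16241*153)) = -4673891/4288327/2484873 = -4673891/4288327*1/2484873 = -4673891/10655947977471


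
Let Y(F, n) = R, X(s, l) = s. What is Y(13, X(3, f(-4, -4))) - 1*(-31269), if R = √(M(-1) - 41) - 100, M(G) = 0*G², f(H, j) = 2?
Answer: 31169 + I*√41 ≈ 31169.0 + 6.4031*I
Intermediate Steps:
M(G) = 0
R = -100 + I*√41 (R = √(0 - 41) - 100 = √(-41) - 100 = I*√41 - 100 = -100 + I*√41 ≈ -100.0 + 6.4031*I)
Y(F, n) = -100 + I*√41
Y(13, X(3, f(-4, -4))) - 1*(-31269) = (-100 + I*√41) - 1*(-31269) = (-100 + I*√41) + 31269 = 31169 + I*√41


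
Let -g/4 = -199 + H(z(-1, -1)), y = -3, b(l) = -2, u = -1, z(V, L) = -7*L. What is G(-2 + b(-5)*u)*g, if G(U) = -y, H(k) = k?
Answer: 2304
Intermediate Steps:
G(U) = 3 (G(U) = -1*(-3) = 3)
g = 768 (g = -4*(-199 - 7*(-1)) = -4*(-199 + 7) = -4*(-192) = 768)
G(-2 + b(-5)*u)*g = 3*768 = 2304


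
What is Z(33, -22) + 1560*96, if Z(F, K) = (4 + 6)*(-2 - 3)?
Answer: 149710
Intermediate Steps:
Z(F, K) = -50 (Z(F, K) = 10*(-5) = -50)
Z(33, -22) + 1560*96 = -50 + 1560*96 = -50 + 149760 = 149710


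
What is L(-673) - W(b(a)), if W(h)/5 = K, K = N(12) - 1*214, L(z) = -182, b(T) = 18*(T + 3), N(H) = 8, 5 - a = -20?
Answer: 848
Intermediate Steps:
a = 25 (a = 5 - 1*(-20) = 5 + 20 = 25)
b(T) = 54 + 18*T (b(T) = 18*(3 + T) = 54 + 18*T)
K = -206 (K = 8 - 1*214 = 8 - 214 = -206)
W(h) = -1030 (W(h) = 5*(-206) = -1030)
L(-673) - W(b(a)) = -182 - 1*(-1030) = -182 + 1030 = 848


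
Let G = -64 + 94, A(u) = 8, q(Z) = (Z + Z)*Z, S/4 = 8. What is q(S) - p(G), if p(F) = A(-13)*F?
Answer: 1808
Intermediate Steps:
S = 32 (S = 4*8 = 32)
q(Z) = 2*Z² (q(Z) = (2*Z)*Z = 2*Z²)
G = 30
p(F) = 8*F
q(S) - p(G) = 2*32² - 8*30 = 2*1024 - 1*240 = 2048 - 240 = 1808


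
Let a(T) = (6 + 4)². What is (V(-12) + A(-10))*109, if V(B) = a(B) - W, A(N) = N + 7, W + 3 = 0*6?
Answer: 10900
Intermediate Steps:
a(T) = 100 (a(T) = 10² = 100)
W = -3 (W = -3 + 0*6 = -3 + 0 = -3)
A(N) = 7 + N
V(B) = 103 (V(B) = 100 - 1*(-3) = 100 + 3 = 103)
(V(-12) + A(-10))*109 = (103 + (7 - 10))*109 = (103 - 3)*109 = 100*109 = 10900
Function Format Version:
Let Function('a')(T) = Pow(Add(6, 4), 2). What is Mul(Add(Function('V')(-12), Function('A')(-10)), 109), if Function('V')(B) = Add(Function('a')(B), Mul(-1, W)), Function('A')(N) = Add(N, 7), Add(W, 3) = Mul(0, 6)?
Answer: 10900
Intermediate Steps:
Function('a')(T) = 100 (Function('a')(T) = Pow(10, 2) = 100)
W = -3 (W = Add(-3, Mul(0, 6)) = Add(-3, 0) = -3)
Function('A')(N) = Add(7, N)
Function('V')(B) = 103 (Function('V')(B) = Add(100, Mul(-1, -3)) = Add(100, 3) = 103)
Mul(Add(Function('V')(-12), Function('A')(-10)), 109) = Mul(Add(103, Add(7, -10)), 109) = Mul(Add(103, -3), 109) = Mul(100, 109) = 10900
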